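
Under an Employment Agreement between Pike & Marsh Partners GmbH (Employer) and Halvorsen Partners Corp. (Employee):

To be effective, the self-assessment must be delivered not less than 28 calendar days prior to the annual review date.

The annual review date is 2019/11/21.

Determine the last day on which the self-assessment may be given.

2019/10/24

Counting back 28 calendar days from 2019/11/21 gives 2019/10/24.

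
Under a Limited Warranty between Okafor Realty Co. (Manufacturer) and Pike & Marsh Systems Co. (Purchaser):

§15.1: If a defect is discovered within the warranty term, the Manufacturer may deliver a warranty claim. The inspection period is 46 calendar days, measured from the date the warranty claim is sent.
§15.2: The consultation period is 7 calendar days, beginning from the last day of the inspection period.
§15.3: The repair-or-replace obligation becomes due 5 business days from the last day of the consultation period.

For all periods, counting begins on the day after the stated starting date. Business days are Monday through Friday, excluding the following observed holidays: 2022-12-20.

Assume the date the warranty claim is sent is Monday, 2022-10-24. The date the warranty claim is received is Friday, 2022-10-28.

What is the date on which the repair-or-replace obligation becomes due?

Adding 46 calendar days to 2022-10-24 gives 2022-12-09, which is the last day of the inspection period.
Adding 7 calendar days to 2022-12-09 gives 2022-12-16, which is the last day of the consultation period.
The date on which the repair-or-replace obligation becomes due: counting 5 business days from Friday, 2022-12-16 (Dec 19, Dec 21, Dec 22, Dec 23, Dec 26, skipping weekends and the listed holiday on Dec 20) reaches Monday, 2022-12-26.

2022-12-26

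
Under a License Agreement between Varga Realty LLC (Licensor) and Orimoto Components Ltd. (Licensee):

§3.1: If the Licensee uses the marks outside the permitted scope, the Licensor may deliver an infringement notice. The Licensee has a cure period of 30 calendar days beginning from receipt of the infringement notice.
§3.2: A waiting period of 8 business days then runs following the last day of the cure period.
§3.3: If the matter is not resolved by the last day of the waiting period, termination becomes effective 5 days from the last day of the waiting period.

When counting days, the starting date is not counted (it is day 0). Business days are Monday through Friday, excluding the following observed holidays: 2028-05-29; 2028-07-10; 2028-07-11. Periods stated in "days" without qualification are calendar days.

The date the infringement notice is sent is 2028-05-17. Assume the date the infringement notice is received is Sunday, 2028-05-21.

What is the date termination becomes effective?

2028-07-05

The last day of the cure period: 2028-05-21 + 30 days = 2028-06-20.
The last day of the waiting period: 8 business days after Tuesday, 2028-06-20, skipping weekends — Jun 21, Jun 22, Jun 23, Jun 26, Jun 27, Jun 28, Jun 29, Jun 30 — lands on Friday, 2028-06-30.
The date termination becomes effective: 5 calendar days after 2028-06-30 is 2028-07-05.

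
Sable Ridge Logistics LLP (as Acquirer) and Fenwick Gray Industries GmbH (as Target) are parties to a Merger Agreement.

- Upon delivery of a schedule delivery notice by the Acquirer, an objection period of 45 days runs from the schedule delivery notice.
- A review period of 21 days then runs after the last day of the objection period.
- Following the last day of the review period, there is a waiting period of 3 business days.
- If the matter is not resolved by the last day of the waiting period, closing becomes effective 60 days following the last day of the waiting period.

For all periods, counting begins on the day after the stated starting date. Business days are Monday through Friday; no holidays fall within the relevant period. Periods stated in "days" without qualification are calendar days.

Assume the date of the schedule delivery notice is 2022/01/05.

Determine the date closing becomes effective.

The last day of the objection period: 2022/01/05 + 45 days = 2022/02/19.
Adding 21 calendar days to 2022/02/19 gives 2022/03/12, which is the last day of the review period.
The last day of the waiting period: 3 business days after Saturday, 2022/03/12, skipping weekends — Mar 14, Mar 15, Mar 16 — lands on Wednesday, 2022/03/16.
The date closing becomes effective: 60 calendar days after 2022/03/16 is 2022/05/15.

2022/05/15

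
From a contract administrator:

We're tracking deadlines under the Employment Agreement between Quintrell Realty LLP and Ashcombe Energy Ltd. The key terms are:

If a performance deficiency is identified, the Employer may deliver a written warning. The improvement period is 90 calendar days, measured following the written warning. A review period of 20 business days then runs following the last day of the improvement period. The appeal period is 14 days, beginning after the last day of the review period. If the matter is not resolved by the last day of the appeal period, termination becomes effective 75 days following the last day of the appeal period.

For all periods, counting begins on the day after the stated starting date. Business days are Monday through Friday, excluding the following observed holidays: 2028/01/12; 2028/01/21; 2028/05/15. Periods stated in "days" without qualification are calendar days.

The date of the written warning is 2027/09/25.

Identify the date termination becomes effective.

The last day of the improvement period: 90 calendar days after 2027/09/25 is 2027/12/24.
The last day of the review period: 20 business days after Friday, 2027/12/24, skipping weekends and the listed holidays on Jan 12, Jan 21 — Dec 27, Dec 28, Dec 29, Dec 30, …, Jan 20, Jan 24, Jan 25 — lands on Tuesday, 2028/01/25.
The last day of the appeal period: 2028/01/25 + 14 days = 2028/02/08.
Adding 75 calendar days to 2028/02/08 gives 2028/04/23, which is the date termination becomes effective.

2028/04/23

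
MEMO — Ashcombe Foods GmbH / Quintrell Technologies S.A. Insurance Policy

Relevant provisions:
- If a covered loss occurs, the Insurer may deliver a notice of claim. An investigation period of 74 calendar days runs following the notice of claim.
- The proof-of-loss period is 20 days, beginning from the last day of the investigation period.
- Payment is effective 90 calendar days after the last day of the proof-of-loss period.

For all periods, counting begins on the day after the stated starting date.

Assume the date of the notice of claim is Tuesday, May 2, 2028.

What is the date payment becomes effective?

November 2, 2028

The last day of the investigation period: May 2, 2028 + 74 days = July 15, 2028.
Adding 20 calendar days to July 15, 2028 gives August 4, 2028, which is the last day of the proof-of-loss period.
The date payment becomes effective: August 4, 2028 + 90 days = November 2, 2028.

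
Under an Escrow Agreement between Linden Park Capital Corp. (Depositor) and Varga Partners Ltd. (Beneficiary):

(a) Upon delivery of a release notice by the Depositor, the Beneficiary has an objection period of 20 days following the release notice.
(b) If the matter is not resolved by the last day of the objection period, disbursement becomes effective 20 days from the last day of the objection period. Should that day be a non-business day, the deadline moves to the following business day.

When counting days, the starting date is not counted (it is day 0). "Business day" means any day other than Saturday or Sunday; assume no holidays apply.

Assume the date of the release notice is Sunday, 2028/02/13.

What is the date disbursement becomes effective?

2028/03/24

The last day of the objection period: 2028/02/13 + 20 days = 2028/03/04.
Adding 20 calendar days to 2028/03/04 gives 2028/03/24, which is the date disbursement becomes effective. 2028/03/24 is a Friday, so no roll-forward applies.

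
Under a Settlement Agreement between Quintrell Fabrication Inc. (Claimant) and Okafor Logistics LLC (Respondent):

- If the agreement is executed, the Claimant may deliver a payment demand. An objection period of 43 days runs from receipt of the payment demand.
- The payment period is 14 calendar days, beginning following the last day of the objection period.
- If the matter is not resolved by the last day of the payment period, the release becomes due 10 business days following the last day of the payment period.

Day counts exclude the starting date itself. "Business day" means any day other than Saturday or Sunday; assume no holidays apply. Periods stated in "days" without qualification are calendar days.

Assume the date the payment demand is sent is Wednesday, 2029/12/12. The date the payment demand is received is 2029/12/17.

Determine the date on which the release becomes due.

2030/02/26

The last day of the objection period: 2029/12/17 + 43 days = 2030/01/29.
Adding 14 calendar days to 2030/01/29 gives 2030/02/12, which is the last day of the payment period.
The date on which the release becomes due: counting 10 business days from Tuesday, 2030/02/12 (Feb 13, Feb 14, Feb 15, Feb 18, Feb 19, Feb 20, Feb 21, Feb 22, Feb 25, Feb 26, skipping weekends) reaches Tuesday, 2030/02/26.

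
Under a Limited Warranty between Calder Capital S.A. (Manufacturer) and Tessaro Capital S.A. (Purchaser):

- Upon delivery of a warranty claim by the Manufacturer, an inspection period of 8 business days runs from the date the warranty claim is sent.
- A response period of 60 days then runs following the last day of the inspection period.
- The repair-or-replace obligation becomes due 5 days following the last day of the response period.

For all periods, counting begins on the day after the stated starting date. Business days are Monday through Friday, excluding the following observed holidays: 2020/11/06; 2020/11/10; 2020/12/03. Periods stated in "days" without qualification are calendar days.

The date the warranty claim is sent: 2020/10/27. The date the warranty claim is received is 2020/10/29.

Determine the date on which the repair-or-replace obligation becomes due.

The last day of the inspection period: 8 business days after Tuesday, 2020/10/27, skipping weekends and the listed holiday on Nov 6 — Oct 28, Oct 29, Oct 30, Nov 2, Nov 3, Nov 4, Nov 5, Nov 9 — lands on Monday, 2020/11/09.
The last day of the response period: 2020/11/09 + 60 days = 2021/01/08.
Adding 5 calendar days to 2021/01/08 gives 2021/01/13, which is the date on which the repair-or-replace obligation becomes due.

2021/01/13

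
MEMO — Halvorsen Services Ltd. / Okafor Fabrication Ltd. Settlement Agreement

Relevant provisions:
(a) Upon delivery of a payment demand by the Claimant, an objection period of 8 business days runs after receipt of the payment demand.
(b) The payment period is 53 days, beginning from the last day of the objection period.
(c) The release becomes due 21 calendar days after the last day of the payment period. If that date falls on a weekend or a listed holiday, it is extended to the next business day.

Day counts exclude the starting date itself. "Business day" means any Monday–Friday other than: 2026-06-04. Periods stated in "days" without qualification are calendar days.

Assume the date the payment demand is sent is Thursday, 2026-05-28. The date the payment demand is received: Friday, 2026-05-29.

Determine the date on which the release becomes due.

2026-08-24

The last day of the objection period: counting 8 business days from Friday, 2026-05-29 (Jun 1, Jun 2, Jun 3, Jun 5, Jun 8, Jun 9, Jun 10, Jun 11, skipping weekends and the listed holiday on Jun 4) reaches Thursday, 2026-06-11.
Adding 53 calendar days to 2026-06-11 gives 2026-08-03, which is the last day of the payment period.
The date on which the release becomes due: 2026-08-03 + 21 days = 2026-08-24. 2026-08-24 is a Monday and is not a listed holiday, so no roll-forward applies.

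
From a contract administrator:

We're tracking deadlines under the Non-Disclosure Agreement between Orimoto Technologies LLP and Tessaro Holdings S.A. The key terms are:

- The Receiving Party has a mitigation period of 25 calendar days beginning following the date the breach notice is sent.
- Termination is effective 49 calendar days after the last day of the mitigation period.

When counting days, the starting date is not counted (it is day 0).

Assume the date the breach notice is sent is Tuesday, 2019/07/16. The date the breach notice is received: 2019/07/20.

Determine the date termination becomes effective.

Adding 25 calendar days to 2019/07/16 gives 2019/08/10, which is the last day of the mitigation period.
Adding 49 calendar days to 2019/08/10 gives 2019/09/28, which is the date termination becomes effective.

2019/09/28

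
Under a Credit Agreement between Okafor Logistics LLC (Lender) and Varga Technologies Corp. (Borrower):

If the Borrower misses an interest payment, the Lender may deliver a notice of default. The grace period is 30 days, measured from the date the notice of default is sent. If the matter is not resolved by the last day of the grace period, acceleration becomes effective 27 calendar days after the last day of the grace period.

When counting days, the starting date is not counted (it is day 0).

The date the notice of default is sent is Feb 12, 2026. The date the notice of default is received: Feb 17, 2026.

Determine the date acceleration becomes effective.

The last day of the grace period: 30 calendar days after Feb 12, 2026 is Mar 14, 2026.
Adding 27 calendar days to Mar 14, 2026 gives Apr 10, 2026, which is the date acceleration becomes effective.

Apr 10, 2026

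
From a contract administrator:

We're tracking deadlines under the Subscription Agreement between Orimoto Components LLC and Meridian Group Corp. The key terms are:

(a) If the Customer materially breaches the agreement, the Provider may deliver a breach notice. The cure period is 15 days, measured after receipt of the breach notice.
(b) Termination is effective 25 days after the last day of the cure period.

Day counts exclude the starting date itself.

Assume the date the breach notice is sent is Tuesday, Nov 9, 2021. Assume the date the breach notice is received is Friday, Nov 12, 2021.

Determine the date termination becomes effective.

Dec 22, 2021

The last day of the cure period: Nov 12, 2021 + 15 days = Nov 27, 2021.
The date termination becomes effective: Nov 27, 2021 + 25 days = Dec 22, 2021.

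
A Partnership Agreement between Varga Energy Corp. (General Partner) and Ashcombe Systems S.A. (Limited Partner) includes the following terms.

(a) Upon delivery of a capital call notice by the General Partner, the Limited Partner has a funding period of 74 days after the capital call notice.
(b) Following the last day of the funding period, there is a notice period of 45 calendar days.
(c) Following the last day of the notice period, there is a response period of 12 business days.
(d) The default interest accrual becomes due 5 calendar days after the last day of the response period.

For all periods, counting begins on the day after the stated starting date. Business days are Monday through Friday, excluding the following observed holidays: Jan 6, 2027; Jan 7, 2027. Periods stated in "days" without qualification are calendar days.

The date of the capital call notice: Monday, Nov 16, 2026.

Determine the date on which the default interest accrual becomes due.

Apr 5, 2027

The last day of the funding period: Nov 16, 2026 + 74 days = Jan 29, 2027.
The last day of the notice period: Jan 29, 2027 + 45 days = Mar 15, 2027.
From Monday, Mar 15, 2027, 12 business days (Mar 16, Mar 17, Mar 18, Mar 19, …, Mar 29, Mar 30, Mar 31, skipping weekends) brings us to Wednesday, Mar 31, 2027, which is the last day of the response period.
The date on which the default interest accrual becomes due: Mar 31, 2027 + 5 days = Apr 5, 2027.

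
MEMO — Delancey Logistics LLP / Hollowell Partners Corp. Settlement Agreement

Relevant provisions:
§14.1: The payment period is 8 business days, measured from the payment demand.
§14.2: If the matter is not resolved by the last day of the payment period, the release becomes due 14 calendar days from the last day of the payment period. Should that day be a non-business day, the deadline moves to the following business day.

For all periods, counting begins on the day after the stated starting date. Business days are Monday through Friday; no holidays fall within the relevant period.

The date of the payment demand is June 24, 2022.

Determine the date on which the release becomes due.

From Friday, June 24, 2022, 8 business days (Jun 27, Jun 28, Jun 29, Jun 30, Jul 1, Jul 4, Jul 5, Jul 6, skipping weekends) brings us to Wednesday, July 6, 2022, which is the last day of the payment period.
Adding 14 calendar days to July 6, 2022 gives July 20, 2022, which is the date on which the release becomes due. July 20, 2022 is a Wednesday, so no roll-forward applies.

July 20, 2022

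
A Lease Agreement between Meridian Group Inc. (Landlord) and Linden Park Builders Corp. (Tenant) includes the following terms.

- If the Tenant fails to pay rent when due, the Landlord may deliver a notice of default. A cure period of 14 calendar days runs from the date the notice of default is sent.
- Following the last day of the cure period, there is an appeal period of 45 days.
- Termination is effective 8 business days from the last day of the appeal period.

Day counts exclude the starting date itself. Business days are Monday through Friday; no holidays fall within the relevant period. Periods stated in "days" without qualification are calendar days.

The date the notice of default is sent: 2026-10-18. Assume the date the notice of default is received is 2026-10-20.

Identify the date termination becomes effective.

The last day of the cure period: 14 calendar days after 2026-10-18 is 2026-11-01.
The last day of the appeal period: 45 calendar days after 2026-11-01 is 2026-12-16.
From Wednesday, 2026-12-16, 8 business days (Dec 17, Dec 18, Dec 21, Dec 22, Dec 23, Dec 24, Dec 25, Dec 28, skipping weekends) brings us to Monday, 2026-12-28, which is the date termination becomes effective.

2026-12-28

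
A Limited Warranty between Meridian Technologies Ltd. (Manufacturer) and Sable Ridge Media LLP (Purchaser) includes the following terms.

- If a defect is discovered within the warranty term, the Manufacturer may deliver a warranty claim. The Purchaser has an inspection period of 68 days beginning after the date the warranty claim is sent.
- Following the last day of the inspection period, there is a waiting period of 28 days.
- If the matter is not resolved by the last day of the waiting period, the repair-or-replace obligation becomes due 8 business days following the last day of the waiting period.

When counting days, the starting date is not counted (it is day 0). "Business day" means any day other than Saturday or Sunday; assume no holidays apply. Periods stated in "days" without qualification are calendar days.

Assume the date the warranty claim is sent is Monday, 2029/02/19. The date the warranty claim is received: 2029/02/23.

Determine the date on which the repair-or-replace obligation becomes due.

2029/06/06

The last day of the inspection period: 2029/02/19 + 68 days = 2029/04/28.
The last day of the waiting period: 28 calendar days after 2029/04/28 is 2029/05/26.
From Saturday, 2029/05/26, 8 business days (May 28, May 29, May 30, May 31, Jun 1, Jun 4, Jun 5, Jun 6, skipping weekends) brings us to Wednesday, 2029/06/06, which is the date on which the repair-or-replace obligation becomes due.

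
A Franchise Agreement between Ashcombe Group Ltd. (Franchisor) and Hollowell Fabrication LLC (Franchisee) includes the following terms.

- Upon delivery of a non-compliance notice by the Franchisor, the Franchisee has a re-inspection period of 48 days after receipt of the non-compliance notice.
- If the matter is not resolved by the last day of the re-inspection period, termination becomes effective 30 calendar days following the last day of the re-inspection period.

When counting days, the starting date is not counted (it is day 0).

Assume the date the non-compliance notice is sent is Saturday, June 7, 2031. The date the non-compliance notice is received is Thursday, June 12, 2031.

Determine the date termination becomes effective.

August 29, 2031

The last day of the re-inspection period: June 12, 2031 + 48 days = July 30, 2031.
The date termination becomes effective: July 30, 2031 + 30 days = August 29, 2031.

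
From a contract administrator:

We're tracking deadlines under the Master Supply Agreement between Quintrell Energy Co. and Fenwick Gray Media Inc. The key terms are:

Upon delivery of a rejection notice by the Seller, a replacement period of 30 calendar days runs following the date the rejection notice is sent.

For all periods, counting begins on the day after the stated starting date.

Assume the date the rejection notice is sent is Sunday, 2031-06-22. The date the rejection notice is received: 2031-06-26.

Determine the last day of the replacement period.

The last day of the replacement period: 30 calendar days after 2031-06-22 is 2031-07-22.

2031-07-22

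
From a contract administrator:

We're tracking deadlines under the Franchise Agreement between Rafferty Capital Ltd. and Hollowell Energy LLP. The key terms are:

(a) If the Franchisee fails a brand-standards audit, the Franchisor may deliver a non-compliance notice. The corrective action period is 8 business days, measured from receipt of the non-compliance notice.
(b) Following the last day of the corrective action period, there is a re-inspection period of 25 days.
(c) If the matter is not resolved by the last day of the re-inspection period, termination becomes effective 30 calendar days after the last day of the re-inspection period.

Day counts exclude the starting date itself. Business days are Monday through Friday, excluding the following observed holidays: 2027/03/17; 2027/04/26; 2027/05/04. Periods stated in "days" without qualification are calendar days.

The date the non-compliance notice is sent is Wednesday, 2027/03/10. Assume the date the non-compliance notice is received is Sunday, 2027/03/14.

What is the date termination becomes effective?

The last day of the corrective action period: counting 8 business days from Sunday, 2027/03/14 (Mar 15, Mar 16, Mar 18, Mar 19, Mar 22, Mar 23, Mar 24, Mar 25, skipping weekends and the listed holiday on Mar 17) reaches Thursday, 2027/03/25.
Adding 25 calendar days to 2027/03/25 gives 2027/04/19, which is the last day of the re-inspection period.
The date termination becomes effective: 30 calendar days after 2027/04/19 is 2027/05/19.

2027/05/19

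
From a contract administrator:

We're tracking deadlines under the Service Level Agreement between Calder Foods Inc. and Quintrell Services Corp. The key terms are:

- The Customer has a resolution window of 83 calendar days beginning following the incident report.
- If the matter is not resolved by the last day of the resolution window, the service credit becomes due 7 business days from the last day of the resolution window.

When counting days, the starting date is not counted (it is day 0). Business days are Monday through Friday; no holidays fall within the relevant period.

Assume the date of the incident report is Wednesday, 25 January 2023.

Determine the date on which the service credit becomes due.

27 April 2023

Adding 83 calendar days to 25 January 2023 gives 18 April 2023, which is the last day of the resolution window.
The date on which the service credit becomes due: 7 business days after Tuesday, 18 April 2023, skipping weekends — Apr 19, Apr 20, Apr 21, Apr 24, Apr 25, Apr 26, Apr 27 — lands on Thursday, 27 April 2023.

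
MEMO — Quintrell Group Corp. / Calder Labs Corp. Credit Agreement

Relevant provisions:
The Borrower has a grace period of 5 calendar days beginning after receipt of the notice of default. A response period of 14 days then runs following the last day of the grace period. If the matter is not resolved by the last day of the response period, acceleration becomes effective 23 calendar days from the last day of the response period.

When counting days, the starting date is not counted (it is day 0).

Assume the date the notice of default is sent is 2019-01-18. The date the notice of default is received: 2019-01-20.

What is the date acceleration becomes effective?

The last day of the grace period: 2019-01-20 + 5 days = 2019-01-25.
Adding 14 calendar days to 2019-01-25 gives 2019-02-08, which is the last day of the response period.
Adding 23 calendar days to 2019-02-08 gives 2019-03-03, which is the date acceleration becomes effective.

2019-03-03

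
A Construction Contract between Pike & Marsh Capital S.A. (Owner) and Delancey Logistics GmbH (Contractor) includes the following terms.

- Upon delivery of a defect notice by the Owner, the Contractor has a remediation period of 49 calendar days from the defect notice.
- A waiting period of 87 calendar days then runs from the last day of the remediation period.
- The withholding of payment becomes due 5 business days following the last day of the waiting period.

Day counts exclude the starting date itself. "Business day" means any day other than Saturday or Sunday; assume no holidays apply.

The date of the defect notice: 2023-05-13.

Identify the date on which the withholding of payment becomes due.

Adding 49 calendar days to 2023-05-13 gives 2023-07-01, which is the last day of the remediation period.
The last day of the waiting period: 2023-07-01 + 87 days = 2023-09-26.
The date on which the withholding of payment becomes due: 5 business days after Tuesday, 2023-09-26, skipping weekends — Sep 27, Sep 28, Sep 29, Oct 2, Oct 3 — lands on Tuesday, 2023-10-03.

2023-10-03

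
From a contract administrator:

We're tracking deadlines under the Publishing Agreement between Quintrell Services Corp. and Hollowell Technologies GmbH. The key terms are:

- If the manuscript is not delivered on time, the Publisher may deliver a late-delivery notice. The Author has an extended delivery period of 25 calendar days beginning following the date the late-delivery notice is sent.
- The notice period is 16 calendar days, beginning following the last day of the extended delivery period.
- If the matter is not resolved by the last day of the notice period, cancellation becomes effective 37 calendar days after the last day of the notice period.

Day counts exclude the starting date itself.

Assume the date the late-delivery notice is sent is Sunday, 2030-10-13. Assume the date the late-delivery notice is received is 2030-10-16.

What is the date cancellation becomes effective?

2030-12-30

Adding 25 calendar days to 2030-10-13 gives 2030-11-07, which is the last day of the extended delivery period.
The last day of the notice period: 2030-11-07 + 16 days = 2030-11-23.
The date cancellation becomes effective: 37 calendar days after 2030-11-23 is 2030-12-30.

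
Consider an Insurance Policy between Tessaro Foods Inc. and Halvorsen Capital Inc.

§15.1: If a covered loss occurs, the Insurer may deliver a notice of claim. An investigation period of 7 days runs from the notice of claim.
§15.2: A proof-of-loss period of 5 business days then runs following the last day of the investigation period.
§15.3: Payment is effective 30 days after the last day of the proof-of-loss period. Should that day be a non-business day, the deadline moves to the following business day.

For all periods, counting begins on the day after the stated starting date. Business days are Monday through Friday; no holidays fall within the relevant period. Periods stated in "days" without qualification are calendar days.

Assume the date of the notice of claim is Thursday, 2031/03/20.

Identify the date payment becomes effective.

2031/05/05

The last day of the investigation period: 7 calendar days after 2031/03/20 is 2031/03/27.
The last day of the proof-of-loss period: counting 5 business days from Thursday, 2031/03/27 (Mar 28, Mar 31, Apr 1, Apr 2, Apr 3, skipping weekends) reaches Thursday, 2031/04/03.
The date payment becomes effective: 2031/04/03 + 30 days = 2031/05/03. That falls on a Saturday, so it rolls to the next business day, Monday, 2031/05/05.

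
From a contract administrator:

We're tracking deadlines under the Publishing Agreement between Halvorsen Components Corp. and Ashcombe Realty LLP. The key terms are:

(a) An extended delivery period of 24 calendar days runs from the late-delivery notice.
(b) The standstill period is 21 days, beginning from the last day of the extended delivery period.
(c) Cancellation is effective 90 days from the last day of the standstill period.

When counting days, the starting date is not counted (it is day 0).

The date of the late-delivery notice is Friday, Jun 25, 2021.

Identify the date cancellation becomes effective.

The last day of the extended delivery period: 24 calendar days after Jun 25, 2021 is Jul 19, 2021.
The last day of the standstill period: Jul 19, 2021 + 21 days = Aug 9, 2021.
Adding 90 calendar days to Aug 9, 2021 gives Nov 7, 2021, which is the date cancellation becomes effective.

Nov 7, 2021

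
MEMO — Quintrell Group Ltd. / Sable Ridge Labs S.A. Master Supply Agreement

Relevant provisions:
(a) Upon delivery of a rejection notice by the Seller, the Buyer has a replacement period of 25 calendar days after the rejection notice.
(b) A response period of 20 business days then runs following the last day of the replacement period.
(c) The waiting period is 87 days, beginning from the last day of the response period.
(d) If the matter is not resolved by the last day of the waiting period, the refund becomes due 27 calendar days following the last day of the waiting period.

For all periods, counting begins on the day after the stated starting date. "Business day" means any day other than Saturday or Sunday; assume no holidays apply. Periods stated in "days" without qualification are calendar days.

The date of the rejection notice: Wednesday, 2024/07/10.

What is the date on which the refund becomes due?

2024/12/22

The last day of the replacement period: 2024/07/10 + 25 days = 2024/08/04.
From Sunday, 2024/08/04, 20 business days (Aug 5, Aug 6, Aug 7, Aug 8, …, Aug 28, Aug 29, Aug 30, skipping weekends) brings us to Friday, 2024/08/30, which is the last day of the response period.
Adding 87 calendar days to 2024/08/30 gives 2024/11/25, which is the last day of the waiting period.
The date on which the refund becomes due: 2024/11/25 + 27 days = 2024/12/22.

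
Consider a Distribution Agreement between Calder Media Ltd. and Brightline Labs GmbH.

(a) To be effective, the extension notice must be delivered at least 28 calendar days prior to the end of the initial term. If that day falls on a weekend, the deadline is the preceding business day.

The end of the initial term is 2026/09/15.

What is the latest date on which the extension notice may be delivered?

2026/09/15 minus 28 days is 2026/08/18. That is a Tuesday, so no adjustment is needed.

2026/08/18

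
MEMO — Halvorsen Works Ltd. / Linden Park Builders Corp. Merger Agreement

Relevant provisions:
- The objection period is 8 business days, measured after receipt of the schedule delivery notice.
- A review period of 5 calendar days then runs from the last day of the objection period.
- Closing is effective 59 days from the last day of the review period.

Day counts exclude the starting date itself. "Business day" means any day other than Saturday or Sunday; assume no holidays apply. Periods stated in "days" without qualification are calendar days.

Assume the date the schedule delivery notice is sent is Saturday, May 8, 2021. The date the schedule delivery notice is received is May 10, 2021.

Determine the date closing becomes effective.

July 23, 2021

The last day of the objection period: 8 business days after Monday, May 10, 2021, skipping weekends — May 11, May 12, May 13, May 14, May 17, May 18, May 19, May 20 — lands on Thursday, May 20, 2021.
The last day of the review period: 5 calendar days after May 20, 2021 is May 25, 2021.
The date closing becomes effective: 59 calendar days after May 25, 2021 is July 23, 2021.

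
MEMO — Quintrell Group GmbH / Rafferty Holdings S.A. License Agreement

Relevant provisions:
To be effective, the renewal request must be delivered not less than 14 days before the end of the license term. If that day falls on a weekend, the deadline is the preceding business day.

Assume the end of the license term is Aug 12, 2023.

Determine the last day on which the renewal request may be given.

Counting back 14 calendar days from Aug 12, 2023 gives Jul 29, 2023. That is a Saturday, so the deadline moves back to Friday, Jul 28, 2023.

Jul 28, 2023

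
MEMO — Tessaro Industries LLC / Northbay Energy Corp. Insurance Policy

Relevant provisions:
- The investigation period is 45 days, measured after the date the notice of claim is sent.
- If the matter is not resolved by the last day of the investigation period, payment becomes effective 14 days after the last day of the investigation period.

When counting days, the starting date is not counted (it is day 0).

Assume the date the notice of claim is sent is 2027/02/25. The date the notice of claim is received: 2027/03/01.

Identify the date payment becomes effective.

2027/04/25

The last day of the investigation period: 45 calendar days after 2027/02/25 is 2027/04/11.
Adding 14 calendar days to 2027/04/11 gives 2027/04/25, which is the date payment becomes effective.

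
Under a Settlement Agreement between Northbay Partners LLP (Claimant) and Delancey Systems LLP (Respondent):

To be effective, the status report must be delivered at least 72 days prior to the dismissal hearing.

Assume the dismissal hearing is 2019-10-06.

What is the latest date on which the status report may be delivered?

2019-10-06 minus 72 days is 2019-07-26.

2019-07-26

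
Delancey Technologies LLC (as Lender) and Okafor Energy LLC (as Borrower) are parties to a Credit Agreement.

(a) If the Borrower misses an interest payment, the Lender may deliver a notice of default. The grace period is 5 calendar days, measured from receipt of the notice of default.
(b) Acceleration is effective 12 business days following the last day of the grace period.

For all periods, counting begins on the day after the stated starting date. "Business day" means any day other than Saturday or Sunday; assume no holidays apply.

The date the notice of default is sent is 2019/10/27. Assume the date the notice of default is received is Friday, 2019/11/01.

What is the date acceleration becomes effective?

2019/11/22

Adding 5 calendar days to 2019/11/01 gives 2019/11/06, which is the last day of the grace period.
The date acceleration becomes effective: 12 business days after Wednesday, 2019/11/06, skipping weekends — Nov 7, Nov 8, Nov 11, Nov 12, …, Nov 20, Nov 21, Nov 22 — lands on Friday, 2019/11/22.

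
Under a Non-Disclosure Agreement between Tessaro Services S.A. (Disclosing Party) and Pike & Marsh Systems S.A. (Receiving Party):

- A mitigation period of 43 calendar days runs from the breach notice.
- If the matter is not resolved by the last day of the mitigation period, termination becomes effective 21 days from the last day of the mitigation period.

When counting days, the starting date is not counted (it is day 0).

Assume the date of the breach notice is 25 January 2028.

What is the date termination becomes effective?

29 March 2028

The last day of the mitigation period: 25 January 2028 + 43 days = 8 March 2028.
The date termination becomes effective: 21 calendar days after 8 March 2028 is 29 March 2028.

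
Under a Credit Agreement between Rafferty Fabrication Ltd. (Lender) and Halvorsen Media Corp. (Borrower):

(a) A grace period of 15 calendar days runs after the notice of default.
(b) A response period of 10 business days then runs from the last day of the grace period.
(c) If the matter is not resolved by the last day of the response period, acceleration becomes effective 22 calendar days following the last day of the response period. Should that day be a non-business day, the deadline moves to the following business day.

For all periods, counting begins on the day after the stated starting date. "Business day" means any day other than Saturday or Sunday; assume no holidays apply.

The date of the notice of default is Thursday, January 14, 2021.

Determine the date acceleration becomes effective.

March 8, 2021

The last day of the grace period: 15 calendar days after January 14, 2021 is January 29, 2021.
The last day of the response period: 10 business days after Friday, January 29, 2021, skipping weekends — Feb 1, Feb 2, Feb 3, Feb 4, Feb 5, Feb 8, Feb 9, Feb 10, Feb 11, Feb 12 — lands on Friday, February 12, 2021.
The date acceleration becomes effective: 22 calendar days after February 12, 2021 is March 6, 2021. That falls on a Saturday, so it rolls to the next business day, Monday, March 8, 2021.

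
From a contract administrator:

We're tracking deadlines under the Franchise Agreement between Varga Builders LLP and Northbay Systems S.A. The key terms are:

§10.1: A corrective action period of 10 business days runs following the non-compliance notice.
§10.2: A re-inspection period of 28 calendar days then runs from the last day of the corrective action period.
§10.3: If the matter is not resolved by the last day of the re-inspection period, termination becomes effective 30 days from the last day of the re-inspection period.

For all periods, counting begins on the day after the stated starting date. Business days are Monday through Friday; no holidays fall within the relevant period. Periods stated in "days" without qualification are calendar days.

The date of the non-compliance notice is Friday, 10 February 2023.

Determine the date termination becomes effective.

23 April 2023

The last day of the corrective action period: counting 10 business days from Friday, 10 February 2023 (Feb 13, Feb 14, Feb 15, Feb 16, Feb 17, Feb 20, Feb 21, Feb 22, Feb 23, Feb 24, skipping weekends) reaches Friday, 24 February 2023.
The last day of the re-inspection period: 28 calendar days after 24 February 2023 is 24 March 2023.
The date termination becomes effective: 24 March 2023 + 30 days = 23 April 2023.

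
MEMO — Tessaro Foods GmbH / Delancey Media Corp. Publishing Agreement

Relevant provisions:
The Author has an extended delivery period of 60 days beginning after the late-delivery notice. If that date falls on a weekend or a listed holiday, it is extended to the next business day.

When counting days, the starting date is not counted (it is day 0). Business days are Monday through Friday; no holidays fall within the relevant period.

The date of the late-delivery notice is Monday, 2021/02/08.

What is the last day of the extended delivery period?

The last day of the extended delivery period: 60 calendar days after 2021/02/08 is 2021/04/09. 2021/04/09 is a Friday, so no roll-forward applies.

2021/04/09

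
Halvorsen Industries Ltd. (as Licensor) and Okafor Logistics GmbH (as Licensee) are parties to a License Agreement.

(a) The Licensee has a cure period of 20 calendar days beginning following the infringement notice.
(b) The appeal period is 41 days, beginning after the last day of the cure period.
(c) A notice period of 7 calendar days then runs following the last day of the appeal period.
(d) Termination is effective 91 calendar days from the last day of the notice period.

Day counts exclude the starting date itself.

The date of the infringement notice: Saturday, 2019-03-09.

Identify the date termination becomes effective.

The last day of the cure period: 20 calendar days after 2019-03-09 is 2019-03-29.
The last day of the appeal period: 41 calendar days after 2019-03-29 is 2019-05-09.
The last day of the notice period: 7 calendar days after 2019-05-09 is 2019-05-16.
The date termination becomes effective: 2019-05-16 + 91 days = 2019-08-15.

2019-08-15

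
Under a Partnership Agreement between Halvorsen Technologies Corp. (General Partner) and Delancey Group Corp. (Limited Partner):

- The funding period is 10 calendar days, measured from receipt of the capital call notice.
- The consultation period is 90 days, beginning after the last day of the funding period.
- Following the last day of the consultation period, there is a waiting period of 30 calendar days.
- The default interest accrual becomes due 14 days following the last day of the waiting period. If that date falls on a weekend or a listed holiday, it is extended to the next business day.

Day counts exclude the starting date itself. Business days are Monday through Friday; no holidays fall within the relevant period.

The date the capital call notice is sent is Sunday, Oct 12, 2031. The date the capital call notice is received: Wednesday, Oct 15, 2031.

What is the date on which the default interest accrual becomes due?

Adding 10 calendar days to Oct 15, 2031 gives Oct 25, 2031, which is the last day of the funding period.
The last day of the consultation period: Oct 25, 2031 + 90 days = Jan 23, 2032.
The last day of the waiting period: 30 calendar days after Jan 23, 2032 is Feb 22, 2032.
The date on which the default interest accrual becomes due: 14 calendar days after Feb 22, 2032 is Mar 7, 2032. That falls on a Sunday, so it rolls to the next business day, Monday, Mar 8, 2032.

Mar 8, 2032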